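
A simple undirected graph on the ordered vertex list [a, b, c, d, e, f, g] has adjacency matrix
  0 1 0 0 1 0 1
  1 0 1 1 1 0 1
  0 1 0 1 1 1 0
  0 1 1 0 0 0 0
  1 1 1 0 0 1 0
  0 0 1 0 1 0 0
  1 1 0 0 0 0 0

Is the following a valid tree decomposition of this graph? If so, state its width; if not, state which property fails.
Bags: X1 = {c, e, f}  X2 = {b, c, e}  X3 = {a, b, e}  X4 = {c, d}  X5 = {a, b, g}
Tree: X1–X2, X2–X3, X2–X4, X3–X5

A tree decomposition must satisfy three properties: every vertex lies in some bag; for every edge, both endpoints lie together in some bag; and for every vertex, the bags containing it form a connected subtree. Here edge (b,d) lies in no bag, so the decomposition is invalid.

No — edge (b,d) lies in no bag.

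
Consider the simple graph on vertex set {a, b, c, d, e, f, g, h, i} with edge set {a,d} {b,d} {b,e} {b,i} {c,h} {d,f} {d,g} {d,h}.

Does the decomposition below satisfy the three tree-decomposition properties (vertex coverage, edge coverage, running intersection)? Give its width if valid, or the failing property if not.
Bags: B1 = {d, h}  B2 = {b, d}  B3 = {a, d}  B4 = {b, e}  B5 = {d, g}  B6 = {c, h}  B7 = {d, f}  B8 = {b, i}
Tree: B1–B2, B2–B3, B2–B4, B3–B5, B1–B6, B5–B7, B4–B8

Yes; width 1.

Vertex coverage: the bags together contain {a, b, c, d, e, f, g, h, i}, the full vertex set. Edge coverage: each edge of G has both endpoints in at least one bag. Running intersection: for every vertex, the bags containing it form a connected subtree. All three properties hold, so this is a valid tree decomposition of width max|bag| − 1 = 1, and hence tw(G) ≤ 1.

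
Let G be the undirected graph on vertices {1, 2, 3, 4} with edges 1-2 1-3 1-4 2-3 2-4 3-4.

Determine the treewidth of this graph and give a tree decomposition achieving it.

Treewidth 3.
One such decomposition:
Bags: B1 = {1, 2, 3, 4}
Tree: (single bag)

With just one bag of size 4, the width is 4 − 1 = 3, so tw(G) ≤ 3. On the other hand G contains the 4-clique {1, 2, 3, 4}. A clique must lie in a single bag of any decomposition, so no decomposition can have width below 3. Combining the bounds, tw(G) = 3.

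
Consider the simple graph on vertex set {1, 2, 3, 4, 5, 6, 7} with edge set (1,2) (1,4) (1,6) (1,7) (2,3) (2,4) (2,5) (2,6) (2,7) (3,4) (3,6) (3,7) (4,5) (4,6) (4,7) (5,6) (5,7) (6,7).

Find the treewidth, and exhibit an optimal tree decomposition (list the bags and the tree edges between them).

Treewidth 4.
Bags: B1 = {2, 4, 5, 6, 7}  B2 = {2, 3, 4, 6, 7}  B3 = {1, 2, 4, 6, 7}
Tree: B1–B2, B1–B3

Each bag holds 5 vertices, so the decomposition has width 4, which upper-bounds the treewidth. Conversely, {1, 2, 4, 6, 7} is a clique of size 5, and the vertices of any clique must share a bag in every tree decomposition; so some bag has ≥ 5 vertices and tw(G) ≥ 4. Combining the bounds, tw(G) = 4.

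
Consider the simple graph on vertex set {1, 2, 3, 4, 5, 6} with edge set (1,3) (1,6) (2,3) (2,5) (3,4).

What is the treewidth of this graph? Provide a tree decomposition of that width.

Every bag has size at most 2, so the width is 2 − 1 = 1 and tw(G) ≤ 1. Since G has at least one edge (e.g. 3–2), it is not an edgeless graph, so tw(G) ≥ 1. Hence tw(G) = 1 exactly.

Treewidth 1.
One optimal decomposition is:
Bags: B1 = {2, 3}  B2 = {3, 4}  B3 = {1, 3}  B4 = {2, 5}  B5 = {1, 6}
Tree: B1–B2, B2–B3, B1–B4, B3–B5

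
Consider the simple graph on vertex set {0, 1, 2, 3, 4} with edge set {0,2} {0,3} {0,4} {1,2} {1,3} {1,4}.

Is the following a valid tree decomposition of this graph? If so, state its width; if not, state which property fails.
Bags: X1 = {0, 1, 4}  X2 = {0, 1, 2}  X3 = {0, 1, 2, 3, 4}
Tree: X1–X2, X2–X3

A tree decomposition must satisfy three properties: every vertex lies in some bag; for every edge, both endpoints lie together in some bag; and for every vertex, the bags containing it form a connected subtree. Here bags containing vertex 4 are not connected in the tree, so the decomposition is invalid.

No — bags containing vertex 4 are not connected in the tree.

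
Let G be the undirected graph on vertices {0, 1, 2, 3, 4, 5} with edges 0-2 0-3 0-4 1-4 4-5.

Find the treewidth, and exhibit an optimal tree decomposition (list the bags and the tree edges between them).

The largest bag has 2 vertices, giving width 1; this decomposition certifies tw(G) ≤ 1. Since G has at least one edge (e.g. 4–0), it is not an edgeless graph, so tw(G) ≥ 1. Combining the bounds, tw(G) = 1.

Treewidth 1.
One such decomposition:
Bags: B1 = {0, 4}  B2 = {0, 2}  B3 = {4, 5}  B4 = {1, 4}  B5 = {0, 3}
Tree: B1–B2, B1–B3, B1–B4, B2–B5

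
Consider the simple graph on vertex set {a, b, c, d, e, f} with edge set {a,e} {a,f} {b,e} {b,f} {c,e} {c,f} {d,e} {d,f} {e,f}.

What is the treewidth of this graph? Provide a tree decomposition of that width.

Each bag holds 3 vertices, so the decomposition has width 2, which upper-bounds the treewidth. On the other hand G contains the 3-clique {d, e, f}. A clique must lie in a single bag of any decomposition, so no decomposition can have width below 2. The upper and lower bounds meet at 2, so that is the treewidth.

Treewidth 2.
One optimal decomposition is:
Bags: B1 = {c, e, f}  B2 = {a, e, f}  B3 = {d, e, f}  B4 = {b, e, f}
Tree: B1–B2, B1–B3, B1–B4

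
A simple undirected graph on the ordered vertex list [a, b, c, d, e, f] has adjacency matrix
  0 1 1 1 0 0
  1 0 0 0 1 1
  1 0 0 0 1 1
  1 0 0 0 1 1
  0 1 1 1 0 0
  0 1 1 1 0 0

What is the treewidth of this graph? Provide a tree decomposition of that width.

Every bag has size at most 4, so the width is 4 − 1 = 3 and tw(G) ≤ 3. For the lower bound: the 4 vertex sets {d,f}, {a,c}, {b}, {e} are disjoint, each induces a connected subgraph, and every pair is joined by at least one edge of G. Contracting each set to a single vertex therefore yields K_{4} as a minor, and since treewidth is minor-monotone, tw(G) ≥ tw(K_{4}) = 3. Therefore the treewidth is 3.

Treewidth 3.
One such decomposition:
Bags: B1 = {b, c, d, f}  B2 = {a, b, c, d}  B3 = {b, c, d, e}
Tree: B1–B2, B2–B3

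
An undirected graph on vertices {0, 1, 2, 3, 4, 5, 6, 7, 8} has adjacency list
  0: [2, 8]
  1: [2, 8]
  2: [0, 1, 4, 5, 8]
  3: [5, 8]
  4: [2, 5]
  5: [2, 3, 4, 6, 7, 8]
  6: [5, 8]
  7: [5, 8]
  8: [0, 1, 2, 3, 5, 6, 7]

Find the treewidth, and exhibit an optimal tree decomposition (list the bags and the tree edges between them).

Treewidth 2.
One optimal decomposition is:
Bags: B1 = {2, 4, 5}  B2 = {2, 5, 8}  B3 = {0, 2, 8}  B4 = {5, 7, 8}  B5 = {1, 2, 8}  B6 = {5, 6, 8}  B7 = {3, 5, 8}
Tree: B1–B2, B2–B3, B2–B4, B2–B5, B4–B6, B6–B7

Every bag has size at most 3, so the width is 3 − 1 = 2 and tw(G) ≤ 2. On the other hand G contains the 3-clique {0, 2, 8}. A clique must lie in a single bag of any decomposition, so no decomposition can have width below 2. The upper and lower bounds meet at 2, so that is the treewidth.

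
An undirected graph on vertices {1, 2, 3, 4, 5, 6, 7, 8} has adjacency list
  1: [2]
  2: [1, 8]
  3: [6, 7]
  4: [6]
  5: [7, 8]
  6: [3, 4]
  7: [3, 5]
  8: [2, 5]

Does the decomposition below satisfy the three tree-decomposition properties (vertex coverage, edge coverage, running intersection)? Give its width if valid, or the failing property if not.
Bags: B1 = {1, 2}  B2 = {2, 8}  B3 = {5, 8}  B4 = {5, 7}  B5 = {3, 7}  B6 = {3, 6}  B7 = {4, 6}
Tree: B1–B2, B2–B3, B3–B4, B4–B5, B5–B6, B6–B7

Yes; width 1.

Vertex coverage: the bags together contain {1, 2, 3, 4, 5, 6, 7, 8}, the full vertex set. Edge coverage: each edge of G has both endpoints in at least one bag. Running intersection: for every vertex, the bags containing it form a connected subtree. All three properties hold, so this is a valid tree decomposition of width max|bag| − 1 = 1, and hence tw(G) ≤ 1.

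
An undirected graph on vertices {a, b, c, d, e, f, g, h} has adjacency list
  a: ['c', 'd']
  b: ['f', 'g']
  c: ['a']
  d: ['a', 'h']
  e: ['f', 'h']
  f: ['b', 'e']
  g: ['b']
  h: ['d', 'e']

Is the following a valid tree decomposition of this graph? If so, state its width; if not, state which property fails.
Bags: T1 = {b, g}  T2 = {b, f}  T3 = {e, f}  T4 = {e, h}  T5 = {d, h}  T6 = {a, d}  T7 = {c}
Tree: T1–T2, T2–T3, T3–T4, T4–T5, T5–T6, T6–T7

A tree decomposition must satisfy three properties: every vertex lies in some bag; for every edge, both endpoints lie together in some bag; and for every vertex, the bags containing it form a connected subtree. Here edge (a,c) lies in no bag, so the decomposition is invalid.

No — edge (a,c) lies in no bag.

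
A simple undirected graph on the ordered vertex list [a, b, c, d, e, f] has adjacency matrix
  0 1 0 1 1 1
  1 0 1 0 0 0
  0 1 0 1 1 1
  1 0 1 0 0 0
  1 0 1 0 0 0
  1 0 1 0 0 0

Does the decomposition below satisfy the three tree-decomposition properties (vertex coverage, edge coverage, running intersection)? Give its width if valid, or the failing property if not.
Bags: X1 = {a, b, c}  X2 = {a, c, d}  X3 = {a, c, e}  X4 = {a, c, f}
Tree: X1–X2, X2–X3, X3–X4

Every vertex of G appears in some bag (union = {a, b, c, d, e, f}); every edge is covered by a bag; and for each vertex v the set of bags containing v is connected in the bag tree. The decomposition is therefore valid. The largest bag has 3 vertices, so the width is 2.

Yes; width 2.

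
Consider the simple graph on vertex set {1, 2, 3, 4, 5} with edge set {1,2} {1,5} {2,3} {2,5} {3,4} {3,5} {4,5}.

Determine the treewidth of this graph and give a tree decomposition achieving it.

The largest bag has 3 vertices, giving width 2; this decomposition certifies tw(G) ≤ 2. Conversely, {1, 2, 5} is a clique of size 3, and the vertices of any clique must share a bag in every tree decomposition; so some bag has ≥ 3 vertices and tw(G) ≥ 2. Therefore the treewidth is 2.

Treewidth 2.
One optimal decomposition is:
Bags: B1 = {2, 3, 5}  B2 = {3, 4, 5}  B3 = {1, 2, 5}
Tree: B1–B2, B1–B3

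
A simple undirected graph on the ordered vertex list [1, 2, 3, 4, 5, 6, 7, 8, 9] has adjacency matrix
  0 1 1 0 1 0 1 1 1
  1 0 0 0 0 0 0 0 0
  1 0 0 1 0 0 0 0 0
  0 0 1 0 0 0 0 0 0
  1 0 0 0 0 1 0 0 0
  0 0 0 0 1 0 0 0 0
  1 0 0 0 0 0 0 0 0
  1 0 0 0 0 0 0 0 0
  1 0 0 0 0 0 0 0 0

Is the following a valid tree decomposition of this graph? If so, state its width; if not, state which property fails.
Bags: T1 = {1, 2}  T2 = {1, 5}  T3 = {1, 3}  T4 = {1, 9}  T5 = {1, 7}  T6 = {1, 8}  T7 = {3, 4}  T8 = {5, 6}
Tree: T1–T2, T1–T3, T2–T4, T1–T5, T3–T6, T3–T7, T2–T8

Every vertex of G appears in some bag (union = {1, 2, 3, 4, 5, 6, 7, 8, 9}); every edge is covered by a bag; and for each vertex v the set of bags containing v is connected in the bag tree. The decomposition is therefore valid. The largest bag has 2 vertices, so the width is 1.

Yes; width 1.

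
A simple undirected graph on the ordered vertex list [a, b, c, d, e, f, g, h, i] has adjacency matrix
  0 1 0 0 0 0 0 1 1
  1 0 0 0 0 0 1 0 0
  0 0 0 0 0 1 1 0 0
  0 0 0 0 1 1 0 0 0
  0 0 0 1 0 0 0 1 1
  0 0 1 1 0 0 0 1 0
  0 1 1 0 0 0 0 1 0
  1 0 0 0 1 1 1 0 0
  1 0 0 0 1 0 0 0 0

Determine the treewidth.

3

A width-3 tree decomposition is:
Bags: B1 = {a, b, g, i}  B2 = {a, g, h, i}  B3 = {e, g, h, i}  B4 = {c, e, g, h}  B5 = {c, e, f, h}  B6 = {c, d, e, f}
Tree: B1–B2, B2–B3, B3–B4, B4–B5, B5–B6
The largest bag has 4 vertices, giving width 3; this decomposition certifies tw(G) ≤ 3. For the lower bound: the 4 vertex sets {a,b,i}, {g}, {h}, {c,d,e,f} are disjoint, each induces a connected subgraph, and every pair is joined by at least one edge of G. Contracting each set to a single vertex therefore yields K_{4} as a minor, and since treewidth is minor-monotone, tw(G) ≥ tw(K_{4}) = 3. Therefore the treewidth is 3.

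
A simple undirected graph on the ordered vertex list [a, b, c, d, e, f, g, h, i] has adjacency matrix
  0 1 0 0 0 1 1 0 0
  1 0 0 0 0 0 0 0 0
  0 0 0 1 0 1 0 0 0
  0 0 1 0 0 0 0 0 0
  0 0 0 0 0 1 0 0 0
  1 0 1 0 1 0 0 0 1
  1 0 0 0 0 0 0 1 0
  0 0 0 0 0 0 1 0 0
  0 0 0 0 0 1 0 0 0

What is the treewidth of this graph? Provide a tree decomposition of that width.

Treewidth 1.
Bags: B1 = {e, f}  B2 = {a, f}  B3 = {f, i}  B4 = {a, g}  B5 = {c, f}  B6 = {g, h}  B7 = {c, d}  B8 = {a, b}
Tree: B1–B2, B1–B3, B2–B4, B1–B5, B4–B6, B5–B7, B4–B8

Every bag has size at most 2, so the width is 2 − 1 = 1 and tw(G) ≤ 1. Since G has at least one edge (e.g. e–f), it is not an edgeless graph, so tw(G) ≥ 1. Combining the bounds, tw(G) = 1.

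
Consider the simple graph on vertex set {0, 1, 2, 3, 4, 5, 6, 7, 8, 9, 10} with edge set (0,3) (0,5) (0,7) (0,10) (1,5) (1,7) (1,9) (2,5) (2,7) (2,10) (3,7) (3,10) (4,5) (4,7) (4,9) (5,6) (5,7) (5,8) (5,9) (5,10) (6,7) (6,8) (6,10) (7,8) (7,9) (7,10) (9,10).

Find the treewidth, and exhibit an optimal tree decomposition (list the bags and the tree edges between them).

Treewidth 3.
One optimal decomposition is:
Bags: B1 = {5, 6, 7, 8}  B2 = {5, 6, 7, 10}  B3 = {2, 5, 7, 10}  B4 = {5, 7, 9, 10}  B5 = {1, 5, 7, 9}  B6 = {0, 5, 7, 10}  B7 = {4, 5, 7, 9}  B8 = {0, 3, 7, 10}
Tree: B1–B2, B2–B3, B2–B4, B4–B5, B3–B6, B4–B7, B6–B8

Each bag holds 4 vertices, so the decomposition has width 3, which upper-bounds the treewidth. For the lower bound, the 4 vertices {0, 3, 7, 10} are pairwise adjacent, and any tree decomposition puts a clique entirely inside one bag — forcing width ≥ 3. Therefore the treewidth is 3.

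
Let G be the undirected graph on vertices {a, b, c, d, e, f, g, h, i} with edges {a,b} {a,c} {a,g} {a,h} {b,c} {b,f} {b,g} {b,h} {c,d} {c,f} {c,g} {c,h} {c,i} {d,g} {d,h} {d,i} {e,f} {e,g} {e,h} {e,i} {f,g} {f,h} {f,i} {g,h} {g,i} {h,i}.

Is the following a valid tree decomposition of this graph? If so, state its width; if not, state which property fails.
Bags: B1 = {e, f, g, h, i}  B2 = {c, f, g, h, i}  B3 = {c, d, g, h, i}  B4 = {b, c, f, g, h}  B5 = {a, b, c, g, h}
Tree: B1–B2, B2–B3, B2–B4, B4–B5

Yes; width 4.

Vertex coverage: the bags together contain {a, b, c, d, e, f, g, h, i}, the full vertex set. Edge coverage: each edge of G has both endpoints in at least one bag. Running intersection: for every vertex, the bags containing it form a connected subtree. All three properties hold, so this is a valid tree decomposition of width max|bag| − 1 = 4, and hence tw(G) ≤ 4.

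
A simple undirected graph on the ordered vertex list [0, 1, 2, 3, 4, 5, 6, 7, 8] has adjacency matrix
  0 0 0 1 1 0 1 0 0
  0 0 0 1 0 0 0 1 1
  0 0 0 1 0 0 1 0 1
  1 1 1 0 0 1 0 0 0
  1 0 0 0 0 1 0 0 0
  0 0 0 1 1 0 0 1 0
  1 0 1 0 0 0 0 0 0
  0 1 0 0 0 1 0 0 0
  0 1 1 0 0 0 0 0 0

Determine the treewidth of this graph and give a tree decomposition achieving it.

Treewidth 3.
One such decomposition:
Bags: B1 = {1, 5, 7, 8}  B2 = {1, 3, 5, 8}  B3 = {2, 3, 5, 8}  B4 = {2, 3, 4, 5}  B5 = {0, 2, 3, 4}  B6 = {0, 2, 4, 6}
Tree: B1–B2, B2–B3, B3–B4, B4–B5, B5–B6

Every bag has size at most 4, so the width is 4 − 1 = 3 and tw(G) ≤ 3. For the lower bound: the 4 vertex sets {1,7,8}, {5}, {3}, {0,2,4,6} are disjoint, each induces a connected subgraph, and every pair is joined by at least one edge of G. Contracting each set to a single vertex therefore yields K_{4} as a minor, and since treewidth is minor-monotone, tw(G) ≥ tw(K_{4}) = 3. Therefore the treewidth is 3.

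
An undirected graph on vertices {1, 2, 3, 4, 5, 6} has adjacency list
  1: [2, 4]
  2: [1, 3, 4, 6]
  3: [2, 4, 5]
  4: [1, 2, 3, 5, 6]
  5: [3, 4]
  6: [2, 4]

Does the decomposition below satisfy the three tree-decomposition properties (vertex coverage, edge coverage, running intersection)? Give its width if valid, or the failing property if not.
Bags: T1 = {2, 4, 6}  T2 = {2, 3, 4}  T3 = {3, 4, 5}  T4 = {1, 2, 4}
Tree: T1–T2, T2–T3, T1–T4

Every vertex of G appears in some bag (union = {1, 2, 3, 4, 5, 6}); every edge is covered by a bag; and for each vertex v the set of bags containing v is connected in the bag tree. The decomposition is therefore valid. The largest bag has 3 vertices, so the width is 2.

Yes; width 2.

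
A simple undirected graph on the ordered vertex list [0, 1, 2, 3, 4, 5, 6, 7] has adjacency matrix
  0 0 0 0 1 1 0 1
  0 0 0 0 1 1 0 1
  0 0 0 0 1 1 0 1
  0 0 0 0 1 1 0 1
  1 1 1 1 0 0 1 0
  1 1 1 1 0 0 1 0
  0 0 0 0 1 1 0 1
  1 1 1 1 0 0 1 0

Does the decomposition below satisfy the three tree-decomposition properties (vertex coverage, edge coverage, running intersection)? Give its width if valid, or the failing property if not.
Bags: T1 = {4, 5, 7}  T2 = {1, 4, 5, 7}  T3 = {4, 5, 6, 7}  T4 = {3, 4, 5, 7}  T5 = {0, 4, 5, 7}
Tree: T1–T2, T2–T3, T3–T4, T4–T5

No — vertex 2 appears in no bag.

A tree decomposition must satisfy three properties: every vertex lies in some bag; for every edge, both endpoints lie together in some bag; and for every vertex, the bags containing it form a connected subtree. Here vertex 2 appears in no bag, so the decomposition is invalid.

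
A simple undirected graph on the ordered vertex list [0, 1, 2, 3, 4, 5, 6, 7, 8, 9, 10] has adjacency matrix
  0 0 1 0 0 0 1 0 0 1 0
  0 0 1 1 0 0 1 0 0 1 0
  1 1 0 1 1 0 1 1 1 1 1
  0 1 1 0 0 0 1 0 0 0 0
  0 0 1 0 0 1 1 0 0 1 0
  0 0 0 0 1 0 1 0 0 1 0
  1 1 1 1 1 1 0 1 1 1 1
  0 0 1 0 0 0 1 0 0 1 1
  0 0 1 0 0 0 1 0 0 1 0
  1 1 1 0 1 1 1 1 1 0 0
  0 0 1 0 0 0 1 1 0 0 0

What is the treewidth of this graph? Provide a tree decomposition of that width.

Every bag has size at most 4, so the width is 4 − 1 = 3 and tw(G) ≤ 3. On the other hand G contains the 4-clique {0, 2, 6, 9}. A clique must lie in a single bag of any decomposition, so no decomposition can have width below 3. Hence tw(G) = 3 exactly.

Treewidth 3.
One optimal decomposition is:
Bags: B1 = {2, 6, 8, 9}  B2 = {0, 2, 6, 9}  B3 = {2, 4, 6, 9}  B4 = {1, 2, 6, 9}  B5 = {2, 6, 7, 9}  B6 = {2, 6, 7, 10}  B7 = {4, 5, 6, 9}  B8 = {1, 2, 3, 6}
Tree: B1–B2, B1–B3, B3–B4, B1–B5, B5–B6, B3–B7, B4–B8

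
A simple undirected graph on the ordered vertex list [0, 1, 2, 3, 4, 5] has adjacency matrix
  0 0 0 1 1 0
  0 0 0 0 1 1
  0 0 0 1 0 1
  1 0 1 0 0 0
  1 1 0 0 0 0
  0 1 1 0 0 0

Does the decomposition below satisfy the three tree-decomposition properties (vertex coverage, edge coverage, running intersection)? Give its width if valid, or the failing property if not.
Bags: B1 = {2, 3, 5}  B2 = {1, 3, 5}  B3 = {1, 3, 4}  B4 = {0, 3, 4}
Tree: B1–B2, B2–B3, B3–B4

Yes; width 2.

Checking the three conditions: (i) the bags cover all of {0, 1, 2, 3, 4, 5}; (ii) for each edge, some bag contains both endpoints; (iii) the bags containing any fixed vertex form a subtree. All hold, so the decomposition is valid with width 3 − 1 = 2.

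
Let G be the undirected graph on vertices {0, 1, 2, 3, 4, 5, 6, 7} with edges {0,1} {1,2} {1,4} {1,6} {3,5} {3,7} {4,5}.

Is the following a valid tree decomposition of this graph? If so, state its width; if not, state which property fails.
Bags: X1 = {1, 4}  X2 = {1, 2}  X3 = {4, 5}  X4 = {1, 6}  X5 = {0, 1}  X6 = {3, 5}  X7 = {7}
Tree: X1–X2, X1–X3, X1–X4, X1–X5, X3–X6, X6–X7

No — edge (3,7) lies in no bag.

A tree decomposition must satisfy three properties: every vertex lies in some bag; for every edge, both endpoints lie together in some bag; and for every vertex, the bags containing it form a connected subtree. Here edge (3,7) lies in no bag, so the decomposition is invalid.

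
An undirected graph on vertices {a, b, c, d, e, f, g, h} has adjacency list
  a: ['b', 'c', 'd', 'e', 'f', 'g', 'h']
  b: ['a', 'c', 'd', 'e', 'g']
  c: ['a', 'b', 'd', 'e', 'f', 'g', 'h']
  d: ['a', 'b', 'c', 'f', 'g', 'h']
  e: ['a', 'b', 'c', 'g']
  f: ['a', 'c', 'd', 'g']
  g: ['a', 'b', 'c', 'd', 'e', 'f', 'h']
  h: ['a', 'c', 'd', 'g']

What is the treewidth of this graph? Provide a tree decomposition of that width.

Every bag has size at most 5, so the width is 5 − 1 = 4 and tw(G) ≤ 4. For the lower bound, the 5 vertices {a, c, d, g, h} are pairwise adjacent, and any tree decomposition puts a clique entirely inside one bag — forcing width ≥ 4. Combining the bounds, tw(G) = 4.

Treewidth 4.
One such decomposition:
Bags: B1 = {a, c, d, g, h}  B2 = {a, b, c, d, g}  B3 = {a, b, c, e, g}  B4 = {a, c, d, f, g}
Tree: B1–B2, B2–B3, B1–B4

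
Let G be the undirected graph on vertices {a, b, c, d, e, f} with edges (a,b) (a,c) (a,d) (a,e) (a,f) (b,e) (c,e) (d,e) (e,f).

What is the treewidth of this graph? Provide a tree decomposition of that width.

The largest bag has 3 vertices, giving width 2; this decomposition certifies tw(G) ≤ 2. On the other hand G contains the 3-clique {a, d, e}. A clique must lie in a single bag of any decomposition, so no decomposition can have width below 2. Therefore the treewidth is 2.

Treewidth 2.
One optimal decomposition is:
Bags: B1 = {a, e, f}  B2 = {a, b, e}  B3 = {a, d, e}  B4 = {a, c, e}
Tree: B1–B2, B2–B3, B1–B4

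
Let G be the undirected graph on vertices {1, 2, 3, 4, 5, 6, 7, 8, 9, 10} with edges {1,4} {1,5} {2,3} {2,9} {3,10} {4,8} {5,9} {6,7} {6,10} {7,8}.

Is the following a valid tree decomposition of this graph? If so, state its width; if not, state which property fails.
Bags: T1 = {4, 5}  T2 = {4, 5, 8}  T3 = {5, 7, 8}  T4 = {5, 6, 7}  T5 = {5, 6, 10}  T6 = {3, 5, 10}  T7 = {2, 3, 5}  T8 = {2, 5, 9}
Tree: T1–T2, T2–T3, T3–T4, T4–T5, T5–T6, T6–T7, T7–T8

A tree decomposition must satisfy three properties: every vertex lies in some bag; for every edge, both endpoints lie together in some bag; and for every vertex, the bags containing it form a connected subtree. Here vertex 1 appears in no bag, so the decomposition is invalid.

No — vertex 1 appears in no bag.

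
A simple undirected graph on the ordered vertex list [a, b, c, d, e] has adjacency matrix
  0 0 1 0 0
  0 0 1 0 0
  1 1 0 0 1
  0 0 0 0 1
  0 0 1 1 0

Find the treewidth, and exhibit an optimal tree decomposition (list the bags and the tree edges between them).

Treewidth 1.
Bags: B1 = {c, e}  B2 = {a, c}  B3 = {d, e}  B4 = {b, c}
Tree: B1–B2, B1–B3, B1–B4

The largest bag has 2 vertices, giving width 1; this decomposition certifies tw(G) ≤ 1. G has an edge, so its treewidth is at least 1. Therefore the treewidth is 1.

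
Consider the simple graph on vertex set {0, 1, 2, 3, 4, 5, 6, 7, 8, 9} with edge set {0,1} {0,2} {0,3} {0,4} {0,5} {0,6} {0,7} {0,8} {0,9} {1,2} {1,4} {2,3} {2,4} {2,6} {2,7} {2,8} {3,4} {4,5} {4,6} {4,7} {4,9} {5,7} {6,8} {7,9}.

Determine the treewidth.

3

A width-3 tree decomposition is:
Bags: B1 = {0, 1, 2, 4}  B2 = {0, 2, 4, 7}  B3 = {0, 2, 4, 6}  B4 = {0, 4, 5, 7}  B5 = {0, 2, 3, 4}  B6 = {0, 2, 6, 8}  B7 = {0, 4, 7, 9}
Tree: B1–B2, B2–B3, B2–B4, B3–B5, B3–B6, B4–B7
Each bag holds 4 vertices, so the decomposition has width 3, which upper-bounds the treewidth. For the lower bound, the 4 vertices {0, 2, 6, 8} are pairwise adjacent, and any tree decomposition puts a clique entirely inside one bag — forcing width ≥ 3. Combining the bounds, tw(G) = 3.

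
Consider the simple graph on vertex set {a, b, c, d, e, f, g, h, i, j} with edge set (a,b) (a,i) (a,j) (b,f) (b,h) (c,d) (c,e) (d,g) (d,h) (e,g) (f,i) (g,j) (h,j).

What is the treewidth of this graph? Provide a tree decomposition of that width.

Treewidth 2.
One optimal decomposition is:
Bags: B1 = {a, f, i}  B2 = {a, b, f}  B3 = {a, b, j}  B4 = {b, h, j}  B5 = {g, h, j}  B6 = {d, g, h}  B7 = {d, e, g}  B8 = {c, d, e}
Tree: B1–B2, B2–B3, B3–B4, B4–B5, B5–B6, B6–B7, B7–B8

Every bag has size at most 3, so the width is 3 − 1 = 2 and tw(G) ≤ 2. The edges i–f–b–a–i form a cycle, so G is not a tree and its treewidth is at least 2. The upper and lower bounds meet at 2, so that is the treewidth.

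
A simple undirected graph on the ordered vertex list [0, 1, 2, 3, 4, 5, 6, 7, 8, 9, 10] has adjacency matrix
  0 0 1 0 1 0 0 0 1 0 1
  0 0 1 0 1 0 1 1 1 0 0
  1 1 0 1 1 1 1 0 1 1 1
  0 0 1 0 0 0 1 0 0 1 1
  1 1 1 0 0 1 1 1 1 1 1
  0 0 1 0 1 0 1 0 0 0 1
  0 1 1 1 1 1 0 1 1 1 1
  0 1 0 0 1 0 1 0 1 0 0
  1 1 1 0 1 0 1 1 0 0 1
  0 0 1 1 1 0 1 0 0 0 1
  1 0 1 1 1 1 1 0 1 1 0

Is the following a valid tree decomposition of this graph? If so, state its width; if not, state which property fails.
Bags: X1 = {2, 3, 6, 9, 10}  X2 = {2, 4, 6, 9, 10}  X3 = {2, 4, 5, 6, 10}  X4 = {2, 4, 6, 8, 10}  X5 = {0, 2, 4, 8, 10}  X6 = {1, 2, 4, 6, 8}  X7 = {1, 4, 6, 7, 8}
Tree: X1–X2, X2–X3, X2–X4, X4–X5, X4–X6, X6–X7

Vertex coverage: the bags together contain {0, 1, 2, 3, 4, 5, 6, 7, 8, 9, 10}, the full vertex set. Edge coverage: each edge of G has both endpoints in at least one bag. Running intersection: for every vertex, the bags containing it form a connected subtree. All three properties hold, so this is a valid tree decomposition of width max|bag| − 1 = 4, and hence tw(G) ≤ 4.

Yes; width 4.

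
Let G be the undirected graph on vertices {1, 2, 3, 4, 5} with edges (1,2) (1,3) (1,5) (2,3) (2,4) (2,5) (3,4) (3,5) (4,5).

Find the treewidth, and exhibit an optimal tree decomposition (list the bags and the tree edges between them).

The largest bag has 4 vertices, giving width 3; this decomposition certifies tw(G) ≤ 3. On the other hand G contains the 4-clique {1, 2, 3, 5}. A clique must lie in a single bag of any decomposition, so no decomposition can have width below 3. Combining the bounds, tw(G) = 3.

Treewidth 3.
Bags: B1 = {1, 2, 3, 5}  B2 = {2, 3, 4, 5}
Tree: B1–B2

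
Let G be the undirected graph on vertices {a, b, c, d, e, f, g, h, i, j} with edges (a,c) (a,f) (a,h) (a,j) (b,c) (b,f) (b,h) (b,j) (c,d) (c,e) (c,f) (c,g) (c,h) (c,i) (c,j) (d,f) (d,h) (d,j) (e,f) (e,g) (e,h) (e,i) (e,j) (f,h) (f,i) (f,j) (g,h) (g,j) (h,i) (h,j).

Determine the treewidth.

4

A width-4 tree decomposition is:
Bags: B1 = {c, e, f, h, j}  B2 = {a, c, f, h, j}  B3 = {c, e, g, h, j}  B4 = {c, d, f, h, j}  B5 = {b, c, f, h, j}  B6 = {c, e, f, h, i}
Tree: B1–B2, B1–B3, B1–B4, B1–B5, B1–B6
The largest bag has 5 vertices, giving width 4; this decomposition certifies tw(G) ≤ 4. On the other hand G contains the 5-clique {c, e, g, h, j}. A clique must lie in a single bag of any decomposition, so no decomposition can have width below 4. Hence tw(G) = 4 exactly.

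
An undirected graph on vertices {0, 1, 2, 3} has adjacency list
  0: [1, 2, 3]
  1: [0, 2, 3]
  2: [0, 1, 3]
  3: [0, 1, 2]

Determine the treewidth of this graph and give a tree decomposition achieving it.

Treewidth 3.
One such decomposition:
Bags: B1 = {0, 1, 2, 3}
Tree: (single bag)

With just one bag of size 4, the width is 4 − 1 = 3, so tw(G) ≤ 3. On the other hand G contains the 4-clique {0, 1, 2, 3}. A clique must lie in a single bag of any decomposition, so no decomposition can have width below 3. Hence tw(G) = 3 exactly.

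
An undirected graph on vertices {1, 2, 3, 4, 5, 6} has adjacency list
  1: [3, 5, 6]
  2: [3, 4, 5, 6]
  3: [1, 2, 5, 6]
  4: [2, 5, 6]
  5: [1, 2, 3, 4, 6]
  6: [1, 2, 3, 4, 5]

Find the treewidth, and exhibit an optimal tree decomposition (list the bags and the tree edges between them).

Each bag holds 4 vertices, so the decomposition has width 3, which upper-bounds the treewidth. Conversely, {1, 3, 5, 6} is a clique of size 4, and the vertices of any clique must share a bag in every tree decomposition; so some bag has ≥ 4 vertices and tw(G) ≥ 3. Hence tw(G) = 3 exactly.

Treewidth 3.
Bags: B1 = {2, 3, 5, 6}  B2 = {2, 4, 5, 6}  B3 = {1, 3, 5, 6}
Tree: B1–B2, B1–B3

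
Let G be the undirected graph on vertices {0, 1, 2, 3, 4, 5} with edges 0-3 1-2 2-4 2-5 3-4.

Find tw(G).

1

A width-1 tree decomposition is:
Bags: B1 = {3, 4}  B2 = {0, 3}  B3 = {2, 4}  B4 = {1, 2}  B5 = {2, 5}
Tree: B1–B2, B1–B3, B3–B4, B4–B5
Every bag has size at most 2, so the width is 2 − 1 = 1 and tw(G) ≤ 1. Any graph with an edge has treewidth ≥ 1, and G has the edge 4–3. Hence tw(G) = 1 exactly.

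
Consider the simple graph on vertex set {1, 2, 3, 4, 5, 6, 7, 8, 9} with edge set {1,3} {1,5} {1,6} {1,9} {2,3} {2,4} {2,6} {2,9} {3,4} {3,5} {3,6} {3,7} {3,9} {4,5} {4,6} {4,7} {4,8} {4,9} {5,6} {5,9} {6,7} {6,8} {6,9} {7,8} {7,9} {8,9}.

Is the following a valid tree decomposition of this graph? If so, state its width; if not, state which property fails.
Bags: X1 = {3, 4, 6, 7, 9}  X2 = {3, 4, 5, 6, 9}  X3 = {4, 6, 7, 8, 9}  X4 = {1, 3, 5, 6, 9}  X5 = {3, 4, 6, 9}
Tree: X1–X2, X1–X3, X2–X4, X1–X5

A tree decomposition must satisfy three properties: every vertex lies in some bag; for every edge, both endpoints lie together in some bag; and for every vertex, the bags containing it form a connected subtree. Here vertex 2 appears in no bag, so the decomposition is invalid.

No — vertex 2 appears in no bag.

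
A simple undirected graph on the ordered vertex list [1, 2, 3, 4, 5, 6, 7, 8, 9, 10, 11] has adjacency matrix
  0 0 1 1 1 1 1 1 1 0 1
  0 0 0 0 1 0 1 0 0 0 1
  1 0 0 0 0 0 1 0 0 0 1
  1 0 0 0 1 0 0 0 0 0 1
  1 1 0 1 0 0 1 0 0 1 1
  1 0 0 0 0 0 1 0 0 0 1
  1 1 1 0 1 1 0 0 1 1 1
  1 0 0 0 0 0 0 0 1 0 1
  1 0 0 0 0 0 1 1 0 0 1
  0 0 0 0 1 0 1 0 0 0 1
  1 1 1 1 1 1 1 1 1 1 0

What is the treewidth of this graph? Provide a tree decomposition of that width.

Each bag holds 4 vertices, so the decomposition has width 3, which upper-bounds the treewidth. Conversely, {1, 8, 9, 11} is a clique of size 4, and the vertices of any clique must share a bag in every tree decomposition; so some bag has ≥ 4 vertices and tw(G) ≥ 3. Combining the bounds, tw(G) = 3.

Treewidth 3.
One such decomposition:
Bags: B1 = {1, 5, 7, 11}  B2 = {1, 7, 9, 11}  B3 = {1, 6, 7, 11}  B4 = {1, 3, 7, 11}  B5 = {1, 8, 9, 11}  B6 = {2, 5, 7, 11}  B7 = {1, 4, 5, 11}  B8 = {5, 7, 10, 11}
Tree: B1–B2, B1–B3, B2–B4, B2–B5, B1–B6, B1–B7, B1–B8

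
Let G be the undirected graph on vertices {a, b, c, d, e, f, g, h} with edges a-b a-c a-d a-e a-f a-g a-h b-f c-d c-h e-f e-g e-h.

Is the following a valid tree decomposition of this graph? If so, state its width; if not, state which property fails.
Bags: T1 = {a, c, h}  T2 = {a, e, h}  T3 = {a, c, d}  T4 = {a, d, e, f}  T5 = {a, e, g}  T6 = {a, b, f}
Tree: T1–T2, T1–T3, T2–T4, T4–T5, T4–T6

A tree decomposition must satisfy three properties: every vertex lies in some bag; for every edge, both endpoints lie together in some bag; and for every vertex, the bags containing it form a connected subtree. Here bags containing vertex d are not connected in the tree, so the decomposition is invalid.

No — bags containing vertex d are not connected in the tree.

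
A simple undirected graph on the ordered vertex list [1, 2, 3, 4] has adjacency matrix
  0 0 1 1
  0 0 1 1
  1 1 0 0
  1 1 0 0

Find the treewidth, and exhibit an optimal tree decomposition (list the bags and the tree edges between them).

Each bag holds 3 vertices, so the decomposition has width 2, which upper-bounds the treewidth. For the lower bound, G contains the cycle 3–1–4–2–3, so G is not a forest; only forests have treewidth ≤ 1, hence tw(G) ≥ 2. Hence tw(G) = 2 exactly.

Treewidth 2.
Bags: B1 = {1, 3, 4}  B2 = {2, 3, 4}
Tree: B1–B2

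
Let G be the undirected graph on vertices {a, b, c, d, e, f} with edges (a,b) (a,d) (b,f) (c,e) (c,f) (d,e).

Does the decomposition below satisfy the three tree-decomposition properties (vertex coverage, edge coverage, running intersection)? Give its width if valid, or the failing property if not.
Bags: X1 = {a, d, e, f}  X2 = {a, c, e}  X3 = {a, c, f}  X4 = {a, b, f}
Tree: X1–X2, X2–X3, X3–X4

No — bags containing vertex f are not connected in the tree.

A tree decomposition must satisfy three properties: every vertex lies in some bag; for every edge, both endpoints lie together in some bag; and for every vertex, the bags containing it form a connected subtree. Here bags containing vertex f are not connected in the tree, so the decomposition is invalid.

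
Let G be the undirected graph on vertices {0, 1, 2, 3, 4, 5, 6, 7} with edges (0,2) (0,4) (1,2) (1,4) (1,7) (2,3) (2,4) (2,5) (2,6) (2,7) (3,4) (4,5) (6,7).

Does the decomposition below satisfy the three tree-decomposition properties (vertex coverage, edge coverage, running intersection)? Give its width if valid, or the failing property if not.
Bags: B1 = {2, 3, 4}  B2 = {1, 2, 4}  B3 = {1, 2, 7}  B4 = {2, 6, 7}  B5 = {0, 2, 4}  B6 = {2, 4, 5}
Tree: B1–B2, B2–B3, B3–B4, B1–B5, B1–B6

Yes; width 2.

Checking the three conditions: (i) the bags cover all of {0, 1, 2, 3, 4, 5, 6, 7}; (ii) for each edge, some bag contains both endpoints; (iii) the bags containing any fixed vertex form a subtree. All hold, so the decomposition is valid with width 3 − 1 = 2.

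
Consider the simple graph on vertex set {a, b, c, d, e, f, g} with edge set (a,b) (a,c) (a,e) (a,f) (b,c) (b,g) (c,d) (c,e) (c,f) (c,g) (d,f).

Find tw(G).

A width-2 tree decomposition is:
Bags: B1 = {a, b, c}  B2 = {a, c, f}  B3 = {c, d, f}  B4 = {a, c, e}  B5 = {b, c, g}
Tree: B1–B2, B2–B3, B1–B4, B1–B5
Each bag holds 3 vertices, so the decomposition has width 2, which upper-bounds the treewidth. On the other hand G contains the 3-clique {c, d, f}. A clique must lie in a single bag of any decomposition, so no decomposition can have width below 2. The upper and lower bounds meet at 2, so that is the treewidth.

2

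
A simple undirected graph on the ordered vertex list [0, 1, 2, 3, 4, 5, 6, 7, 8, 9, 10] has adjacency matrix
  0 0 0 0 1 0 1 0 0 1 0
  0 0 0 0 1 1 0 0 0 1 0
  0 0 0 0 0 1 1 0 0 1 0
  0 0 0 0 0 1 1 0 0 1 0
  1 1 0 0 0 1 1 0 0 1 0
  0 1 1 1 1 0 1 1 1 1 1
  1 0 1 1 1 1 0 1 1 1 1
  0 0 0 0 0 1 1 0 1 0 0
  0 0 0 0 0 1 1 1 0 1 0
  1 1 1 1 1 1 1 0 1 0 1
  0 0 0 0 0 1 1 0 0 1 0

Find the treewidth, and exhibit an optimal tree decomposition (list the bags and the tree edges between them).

Every bag has size at most 4, so the width is 4 − 1 = 3 and tw(G) ≤ 3. On the other hand G contains the 4-clique {0, 4, 6, 9}. A clique must lie in a single bag of any decomposition, so no decomposition can have width below 3. Combining the bounds, tw(G) = 3.

Treewidth 3.
One optimal decomposition is:
Bags: B1 = {5, 6, 9, 10}  B2 = {3, 5, 6, 9}  B3 = {4, 5, 6, 9}  B4 = {2, 5, 6, 9}  B5 = {5, 6, 8, 9}  B6 = {1, 4, 5, 9}  B7 = {0, 4, 6, 9}  B8 = {5, 6, 7, 8}
Tree: B1–B2, B2–B3, B1–B4, B4–B5, B3–B6, B3–B7, B5–B8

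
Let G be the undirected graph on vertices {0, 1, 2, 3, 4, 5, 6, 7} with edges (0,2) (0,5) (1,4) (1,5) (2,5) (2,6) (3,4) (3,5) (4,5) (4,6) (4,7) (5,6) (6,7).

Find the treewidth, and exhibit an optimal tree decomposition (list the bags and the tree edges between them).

Every bag has size at most 3, so the width is 3 − 1 = 2 and tw(G) ≤ 2. For the lower bound, the 3 vertices {0, 2, 5} are pairwise adjacent, and any tree decomposition puts a clique entirely inside one bag — forcing width ≥ 2. The upper and lower bounds meet at 2, so that is the treewidth.

Treewidth 2.
Bags: B1 = {1, 4, 5}  B2 = {4, 5, 6}  B3 = {2, 5, 6}  B4 = {0, 2, 5}  B5 = {3, 4, 5}  B6 = {4, 6, 7}
Tree: B1–B2, B2–B3, B3–B4, B1–B5, B2–B6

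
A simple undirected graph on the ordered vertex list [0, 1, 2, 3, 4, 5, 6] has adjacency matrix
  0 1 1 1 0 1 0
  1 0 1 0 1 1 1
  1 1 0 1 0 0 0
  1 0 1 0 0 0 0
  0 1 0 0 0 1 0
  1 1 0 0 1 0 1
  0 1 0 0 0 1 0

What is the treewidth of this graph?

A width-2 tree decomposition is:
Bags: B1 = {0, 1, 5}  B2 = {1, 5, 6}  B3 = {1, 4, 5}  B4 = {0, 1, 2}  B5 = {0, 2, 3}
Tree: B1–B2, B1–B3, B1–B4, B4–B5
Every bag has size at most 3, so the width is 3 − 1 = 2 and tw(G) ≤ 2. On the other hand G contains the 3-clique {0, 1, 2}. A clique must lie in a single bag of any decomposition, so no decomposition can have width below 2. Therefore the treewidth is 2.

2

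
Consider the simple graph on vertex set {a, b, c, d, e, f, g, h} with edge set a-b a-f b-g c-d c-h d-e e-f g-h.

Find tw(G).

2

A width-2 tree decomposition is:
Bags: B1 = {c, d, h}  B2 = {d, e, h}  B3 = {e, f, h}  B4 = {a, f, h}  B5 = {a, b, h}  B6 = {b, g, h}
Tree: B1–B2, B2–B3, B3–B4, B4–B5, B5–B6
Each bag holds 3 vertices, so the decomposition has width 2, which upper-bounds the treewidth. Since h–c–d–e–f–a–b–g–h is a cycle in G, G is not acyclic. Forests are exactly the graphs of treewidth ≤ 1, so tw(G) ≥ 2. The upper and lower bounds meet at 2, so that is the treewidth.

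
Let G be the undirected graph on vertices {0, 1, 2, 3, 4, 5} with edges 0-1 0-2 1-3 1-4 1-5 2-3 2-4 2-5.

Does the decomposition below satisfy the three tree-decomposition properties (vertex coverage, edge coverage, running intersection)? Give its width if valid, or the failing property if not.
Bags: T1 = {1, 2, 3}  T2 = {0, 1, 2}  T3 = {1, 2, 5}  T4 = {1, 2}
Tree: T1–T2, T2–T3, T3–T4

No — vertex 4 appears in no bag.

A tree decomposition must satisfy three properties: every vertex lies in some bag; for every edge, both endpoints lie together in some bag; and for every vertex, the bags containing it form a connected subtree. Here vertex 4 appears in no bag, so the decomposition is invalid.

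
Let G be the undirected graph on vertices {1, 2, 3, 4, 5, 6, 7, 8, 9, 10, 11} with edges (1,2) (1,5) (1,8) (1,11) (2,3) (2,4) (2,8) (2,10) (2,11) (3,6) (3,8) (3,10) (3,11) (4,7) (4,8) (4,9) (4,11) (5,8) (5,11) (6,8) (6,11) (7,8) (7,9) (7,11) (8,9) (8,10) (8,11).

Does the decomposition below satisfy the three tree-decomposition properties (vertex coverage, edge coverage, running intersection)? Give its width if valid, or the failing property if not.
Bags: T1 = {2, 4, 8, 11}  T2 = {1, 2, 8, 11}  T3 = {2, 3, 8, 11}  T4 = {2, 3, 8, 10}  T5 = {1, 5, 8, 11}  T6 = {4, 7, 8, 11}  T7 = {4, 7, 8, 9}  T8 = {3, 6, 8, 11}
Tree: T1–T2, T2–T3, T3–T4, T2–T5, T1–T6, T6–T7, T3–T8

Yes; width 3.

Every vertex of G appears in some bag (union = {1, 2, 3, 4, 5, 6, 7, 8, 9, 10, 11}); every edge is covered by a bag; and for each vertex v the set of bags containing v is connected in the bag tree. The decomposition is therefore valid. The largest bag has 4 vertices, so the width is 3.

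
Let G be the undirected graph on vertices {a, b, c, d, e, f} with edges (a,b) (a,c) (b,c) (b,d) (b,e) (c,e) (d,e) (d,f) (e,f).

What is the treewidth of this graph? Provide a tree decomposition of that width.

Treewidth 2.
One such decomposition:
Bags: B1 = {b, c, e}  B2 = {b, d, e}  B3 = {d, e, f}  B4 = {a, b, c}
Tree: B1–B2, B2–B3, B1–B4

Each bag holds 3 vertices, so the decomposition has width 2, which upper-bounds the treewidth. For the lower bound, the 3 vertices {d, e, f} are pairwise adjacent, and any tree decomposition puts a clique entirely inside one bag — forcing width ≥ 2. Therefore the treewidth is 2.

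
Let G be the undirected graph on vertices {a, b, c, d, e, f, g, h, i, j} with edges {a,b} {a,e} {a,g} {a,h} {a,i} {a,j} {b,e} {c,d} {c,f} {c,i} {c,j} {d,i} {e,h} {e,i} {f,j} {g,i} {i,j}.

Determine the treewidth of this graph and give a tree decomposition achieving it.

Treewidth 2.
Bags: B1 = {c, f, j}  B2 = {c, i, j}  B3 = {c, d, i}  B4 = {a, i, j}  B5 = {a, e, i}  B6 = {a, g, i}  B7 = {a, e, h}  B8 = {a, b, e}
Tree: B1–B2, B2–B3, B2–B4, B4–B5, B5–B6, B5–B7, B5–B8

The largest bag has 3 vertices, giving width 2; this decomposition certifies tw(G) ≤ 2. Conversely, {a, e, h} is a clique of size 3, and the vertices of any clique must share a bag in every tree decomposition; so some bag has ≥ 3 vertices and tw(G) ≥ 2. Hence tw(G) = 2 exactly.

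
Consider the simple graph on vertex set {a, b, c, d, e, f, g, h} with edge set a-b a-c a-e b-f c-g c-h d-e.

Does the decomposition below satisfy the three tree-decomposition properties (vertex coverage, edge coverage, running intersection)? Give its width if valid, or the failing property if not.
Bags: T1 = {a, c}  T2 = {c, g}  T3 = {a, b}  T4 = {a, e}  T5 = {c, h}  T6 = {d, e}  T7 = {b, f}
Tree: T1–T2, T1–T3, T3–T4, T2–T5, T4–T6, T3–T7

Yes; width 1.

Every vertex of G appears in some bag (union = {a, b, c, d, e, f, g, h}); every edge is covered by a bag; and for each vertex v the set of bags containing v is connected in the bag tree. The decomposition is therefore valid. The largest bag has 2 vertices, so the width is 1.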